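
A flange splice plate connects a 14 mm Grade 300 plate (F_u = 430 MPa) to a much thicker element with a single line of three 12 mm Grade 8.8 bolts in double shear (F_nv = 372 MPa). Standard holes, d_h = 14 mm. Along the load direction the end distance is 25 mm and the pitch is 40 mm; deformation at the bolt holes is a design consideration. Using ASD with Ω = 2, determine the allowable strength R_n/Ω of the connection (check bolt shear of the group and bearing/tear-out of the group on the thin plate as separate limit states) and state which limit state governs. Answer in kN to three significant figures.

126 kN (bolt shear governs)

Bolt shear: A_b = π·12²/4 = 113.1 mm²; R_n = 372 × 113.1 × 3 × 2 / 1000 = 252.4 kN → 252.4 / 2 = 126 kN.
Bearing (1.2 l_c t F_u ≤ 2.4 d t F_u): upper limit = 2.4·12·14·430 / 1000 = 173.4 kN.
  Edge l_c = 25 − 14/2 = 18 → r_n = 130 kN; interior l_c = 40 − 14 = 26 → r_n = 173.4 kN.
  R_n,bearing = 1·130 + 2·173.4 = 476.8 kN → 476.8 / 2 = 238 kN.
Bolt shear governs: 126 kN.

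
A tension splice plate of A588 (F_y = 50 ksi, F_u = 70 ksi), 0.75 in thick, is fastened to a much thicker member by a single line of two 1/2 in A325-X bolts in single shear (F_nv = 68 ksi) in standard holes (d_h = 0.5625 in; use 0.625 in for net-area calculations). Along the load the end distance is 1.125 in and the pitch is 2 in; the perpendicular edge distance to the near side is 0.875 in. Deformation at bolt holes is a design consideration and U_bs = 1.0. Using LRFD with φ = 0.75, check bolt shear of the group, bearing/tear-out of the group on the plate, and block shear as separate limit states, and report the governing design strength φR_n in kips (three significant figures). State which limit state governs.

Bolt shear: A_b = π·0.5²/4 = 0.1963 in²; R_n = 68 × 0.1963 × 2 × 1 = 26.7 kips → 0.75 × 26.7 = 20 kips.
Bearing: edge l_c = 0.8438, r_n = 53.16 kips; interior l_c = 1.438, r_n = 63 kips; R_n = 53.16 + 1·63 = 116.2 kips → 87.1 kips.
Block shear: A_gv = 2.344, A_nv = 1.641, A_nt = 0.4219 in²; R_n = min(0.6F_uA_nv, 0.6F_yA_gv) + U_bs·F_u·A_nt = 98.44 kips → 73.8 kips.
Bolt shear governs: 20 kips.

20 kips (bolt shear governs)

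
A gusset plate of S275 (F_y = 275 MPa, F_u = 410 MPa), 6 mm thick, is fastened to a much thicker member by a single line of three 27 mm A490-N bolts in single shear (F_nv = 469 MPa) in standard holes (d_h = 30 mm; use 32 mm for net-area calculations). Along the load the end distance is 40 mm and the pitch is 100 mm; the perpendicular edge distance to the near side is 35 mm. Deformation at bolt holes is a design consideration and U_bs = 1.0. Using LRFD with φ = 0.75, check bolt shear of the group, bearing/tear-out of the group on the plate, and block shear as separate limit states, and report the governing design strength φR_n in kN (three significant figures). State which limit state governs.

Bolt shear: A_b = π·27²/4 = 572.6 mm²; R_n = 469 × 572.6 × 3 × 1 / 1000 = 805.6 kN → 0.75 × 805.6 = 604 kN.
Bearing: edge l_c = 25, r_n = 73.8 kN; interior l_c = 70, r_n = 159.4 kN; R_n = 73.8 + 2·159.4 = 392.6 kN → 294 kN.
Block shear: A_gv = 1440, A_nv = 960, A_nt = 114 mm²; R_n = min(0.6F_uA_nv, 0.6F_yA_gv) + U_bs·F_u·A_nt = 282.9 kN → 212 kN.
Block shear governs: 212 kN.

212 kN (block shear governs)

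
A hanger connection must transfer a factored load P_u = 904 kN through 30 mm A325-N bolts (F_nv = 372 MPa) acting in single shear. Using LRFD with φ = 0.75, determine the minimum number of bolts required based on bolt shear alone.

A_b = π·30²/4 = 706.9 mm².
Per-bolt design strength φR_n = 0.75 × 372 × 706.9 × 1 / 1000 = 197.2 kN.
n ≥ 904 / 197.2 = 4.584 → use 5 bolts.

5 bolts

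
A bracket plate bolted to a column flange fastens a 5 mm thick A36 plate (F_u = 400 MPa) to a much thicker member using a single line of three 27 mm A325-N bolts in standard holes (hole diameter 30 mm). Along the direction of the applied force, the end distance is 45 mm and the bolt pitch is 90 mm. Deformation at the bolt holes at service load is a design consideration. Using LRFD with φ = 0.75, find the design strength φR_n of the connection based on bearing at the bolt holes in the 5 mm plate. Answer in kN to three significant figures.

Per bolt r_n = 1.2 l_c t F_u ≤ 2.4 d t F_u; upper limit = 2.4 × 27 × 5 × 400 / 1000 = 129.6 kN.
Edge bolt: l_c = 45 − 30/2 = 30 mm → 1.2 × 30 × 5 × 400 / 1000 = 72 → r_n = 72 kN.
Interior bolts: l_c = 90 − 30 = 60 mm → 1.2 × 60 × 5 × 400 / 1000 = 144 → r_n = 129.6 kN.
R_n = 1 × 72 + 2 × 129.6 = 331.2 kN.
Design strength φR_n = 0.75 × 331.2 = 248 kN.

248 kN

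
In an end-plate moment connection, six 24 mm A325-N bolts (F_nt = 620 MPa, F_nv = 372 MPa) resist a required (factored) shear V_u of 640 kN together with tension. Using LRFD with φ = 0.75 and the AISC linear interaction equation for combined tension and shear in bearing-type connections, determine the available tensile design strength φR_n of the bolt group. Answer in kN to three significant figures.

A_b = π·24²/4 = 452.4 mm²; f_rv = 640 × 1000 / (6 × 452.4) = 235.8 MPa.
F'_nt = 1.3 F_nt − (F_nt / φF_nv) f_rv = 1.3·620 − (620/(0.75·372))·235.8 = 282 MPa, capped at F_nt → F'_nt = 282 MPa.
R_n = F'_nt · A_b · n = 282 × 452.4 × 6 / 1000 = 765.5 kN.
Design strength φR_n = 0.75 × 765.5 = 574 kN.

574 kN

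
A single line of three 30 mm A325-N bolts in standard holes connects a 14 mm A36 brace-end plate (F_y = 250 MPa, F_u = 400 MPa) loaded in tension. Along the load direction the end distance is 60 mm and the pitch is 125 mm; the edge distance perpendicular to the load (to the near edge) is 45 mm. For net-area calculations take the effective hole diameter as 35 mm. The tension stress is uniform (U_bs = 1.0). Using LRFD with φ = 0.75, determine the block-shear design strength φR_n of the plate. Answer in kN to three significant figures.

Shear plane L_v = 60 + 2·125 = 310 mm; A_gv = 310 × 14 = 4340 mm².
A_nv = (310 − 2.5·35) × 14 = 3115 mm².
A_nt = (45 − 0.5·35) × 14 = 385 mm².
0.6 F_u A_nv = 747.6 kN; 0.6 F_y A_gv = 651 kN → shear yielding governs the shear term.
R_n = 651 + 1.0 × 400 × 385 / 1000 = 805 kN.
Design strength φR_n = 0.75 × 805 = 604 kN.

604 kN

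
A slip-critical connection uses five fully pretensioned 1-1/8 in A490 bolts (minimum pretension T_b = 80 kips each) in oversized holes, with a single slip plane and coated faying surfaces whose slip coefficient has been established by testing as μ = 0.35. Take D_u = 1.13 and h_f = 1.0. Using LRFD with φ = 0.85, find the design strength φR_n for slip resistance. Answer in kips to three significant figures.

R_n = μ · D_u · h_f · T_b · n_s · n_b = 0.35 × 1.13 × 1.0 × 80 × 1 × 5 = 158.2 kips.
Design strength φR_n = 0.85 × 158.2 = 134 kips.

134 kips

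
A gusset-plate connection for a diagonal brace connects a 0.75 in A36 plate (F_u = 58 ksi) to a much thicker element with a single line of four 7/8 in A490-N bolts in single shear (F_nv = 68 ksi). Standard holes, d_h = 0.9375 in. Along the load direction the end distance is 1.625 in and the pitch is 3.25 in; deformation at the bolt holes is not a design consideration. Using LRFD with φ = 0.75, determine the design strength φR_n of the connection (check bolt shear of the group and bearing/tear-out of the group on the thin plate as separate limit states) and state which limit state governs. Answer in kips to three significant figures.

123 kips (bolt shear governs)

Bolt shear: A_b = π·0.875²/4 = 0.6013 in²; R_n = 68 × 0.6013 × 4 × 1 = 163.6 kips → 0.75 × 163.6 = 123 kips.
Bearing (1.5 l_c t F_u ≤ 3.0 d t F_u): upper limit = 3.0·0.875·0.75·58 = 114.2 kips.
  Edge l_c = 1.625 − 0.9375/2 = 1.156 → r_n = 75.45 kips; interior l_c = 3.25 − 0.9375 = 2.312 → r_n = 114.2 kips.
  R_n,bearing = 1·75.45 + 3·114.2 = 418 kips → 0.75 × 418 = 314 kips.
Bolt shear governs: 123 kips.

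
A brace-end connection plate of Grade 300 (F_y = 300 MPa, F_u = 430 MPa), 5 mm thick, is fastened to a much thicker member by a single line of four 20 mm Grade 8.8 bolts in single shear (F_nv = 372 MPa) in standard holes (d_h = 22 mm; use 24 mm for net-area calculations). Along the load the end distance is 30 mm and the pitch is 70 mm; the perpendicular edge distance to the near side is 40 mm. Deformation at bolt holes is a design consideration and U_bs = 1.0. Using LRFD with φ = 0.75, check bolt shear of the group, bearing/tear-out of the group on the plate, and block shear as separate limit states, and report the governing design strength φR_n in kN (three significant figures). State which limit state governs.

196 kN (block shear governs)

Bolt shear: A_b = π·20²/4 = 314.2 mm²; R_n = 372 × 314.2 × 4 × 1 / 1000 = 467.5 kN → 0.75 × 467.5 = 351 kN.
Bearing: edge l_c = 19, r_n = 49.02 kN; interior l_c = 48, r_n = 103.2 kN; R_n = 49.02 + 3·103.2 = 358.6 kN → 269 kN.
Block shear: A_gv = 1200, A_nv = 780, A_nt = 140 mm²; R_n = min(0.6F_uA_nv, 0.6F_yA_gv) + U_bs·F_u·A_nt = 261.4 kN → 196 kN.
Block shear governs: 196 kN.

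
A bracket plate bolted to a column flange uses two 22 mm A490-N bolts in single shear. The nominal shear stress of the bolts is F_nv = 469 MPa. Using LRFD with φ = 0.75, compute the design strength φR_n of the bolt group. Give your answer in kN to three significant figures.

A_b = π × 22² / 4 = 380.1 mm².
R_n = F_nv · A_b · n · n_s = 469 × 380.1 × 2 × 1 / 1000 = 356.6 kN.
Design strength φR_n = 0.75 × 356.6 = 267 kN.

267 kN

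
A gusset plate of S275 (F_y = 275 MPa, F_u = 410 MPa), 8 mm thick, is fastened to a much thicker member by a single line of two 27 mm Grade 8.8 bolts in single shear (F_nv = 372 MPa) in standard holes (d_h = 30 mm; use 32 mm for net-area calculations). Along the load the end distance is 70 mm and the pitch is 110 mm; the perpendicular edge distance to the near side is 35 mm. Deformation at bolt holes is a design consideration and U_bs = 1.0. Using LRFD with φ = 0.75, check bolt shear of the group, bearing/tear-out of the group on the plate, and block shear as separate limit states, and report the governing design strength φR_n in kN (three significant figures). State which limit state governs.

Bolt shear: A_b = π·27²/4 = 572.6 mm²; R_n = 372 × 572.6 × 2 × 1 / 1000 = 426 kN → 0.75 × 426 = 319 kN.
Bearing: edge l_c = 55, r_n = 212.5 kN; interior l_c = 80, r_n = 212.5 kN; R_n = 212.5 + 1·212.5 = 425.1 kN → 319 kN.
Block shear: A_gv = 1440, A_nv = 1056, A_nt = 152 mm²; R_n = min(0.6F_uA_nv, 0.6F_yA_gv) + U_bs·F_u·A_nt = 299.9 kN → 225 kN.
Block shear governs: 225 kN.

225 kN (block shear governs)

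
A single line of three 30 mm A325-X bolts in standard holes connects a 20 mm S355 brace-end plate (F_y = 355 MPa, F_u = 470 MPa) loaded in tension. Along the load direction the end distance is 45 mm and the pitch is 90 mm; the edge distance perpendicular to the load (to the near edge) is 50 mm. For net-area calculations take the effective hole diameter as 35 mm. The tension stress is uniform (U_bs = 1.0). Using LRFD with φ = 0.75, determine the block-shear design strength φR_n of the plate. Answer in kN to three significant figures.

Shear plane L_v = 45 + 2·90 = 225 mm; A_gv = 225 × 20 = 4500 mm².
A_nv = (225 − 2.5·35) × 20 = 2750 mm².
A_nt = (50 − 0.5·35) × 20 = 650 mm².
0.6 F_u A_nv = 775.5 kN; 0.6 F_y A_gv = 958.5 kN → shear rupture governs the shear term.
R_n = 775.5 + 1.0 × 470 × 650 / 1000 = 1081 kN.
Design strength φR_n = 0.75 × 1081 = 811 kN.

811 kN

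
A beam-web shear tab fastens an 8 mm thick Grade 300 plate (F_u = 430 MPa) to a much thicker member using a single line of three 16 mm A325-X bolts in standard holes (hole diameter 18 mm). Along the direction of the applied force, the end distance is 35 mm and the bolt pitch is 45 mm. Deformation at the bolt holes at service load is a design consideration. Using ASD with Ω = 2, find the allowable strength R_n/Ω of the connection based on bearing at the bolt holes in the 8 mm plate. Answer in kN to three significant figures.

Per bolt r_n = 1.2 l_c t F_u ≤ 2.4 d t F_u; upper limit = 2.4 × 16 × 8 × 430 / 1000 = 132.1 kN.
Edge bolt: l_c = 35 − 18/2 = 26 mm → 1.2 × 26 × 8 × 430 / 1000 = 107.3 → r_n = 107.3 kN.
Interior bolts: l_c = 45 − 18 = 27 mm → 1.2 × 27 × 8 × 430 / 1000 = 111.5 → r_n = 111.5 kN.
R_n = 1 × 107.3 + 2 × 111.5 = 330.2 kN.
Allowable strength R_n/Ω = 330.2 / 2 = 165 kN.

165 kN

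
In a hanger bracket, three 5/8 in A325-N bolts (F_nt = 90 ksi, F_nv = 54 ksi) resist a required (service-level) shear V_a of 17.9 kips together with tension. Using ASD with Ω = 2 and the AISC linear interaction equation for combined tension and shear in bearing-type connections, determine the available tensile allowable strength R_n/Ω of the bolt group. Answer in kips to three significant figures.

24 kips

A_b = π·0.625²/4 = 0.3068 in²; f_rv = 17.9 / (3 × 0.3068) = 19.45 ksi.
F'_nt = 1.3 F_nt − (Ω F_nt / F_nv) f_rv = 1.3·90 − (2·90/54)·19.45 = 52.17 ksi, capped at F_nt → F'_nt = 52.17 ksi.
R_n = F'_nt · A_b · n = 52.17 × 0.3068 × 3 = 48.02 kips.
Allowable strength R_n/Ω = 48.02 / 2 = 24 kips.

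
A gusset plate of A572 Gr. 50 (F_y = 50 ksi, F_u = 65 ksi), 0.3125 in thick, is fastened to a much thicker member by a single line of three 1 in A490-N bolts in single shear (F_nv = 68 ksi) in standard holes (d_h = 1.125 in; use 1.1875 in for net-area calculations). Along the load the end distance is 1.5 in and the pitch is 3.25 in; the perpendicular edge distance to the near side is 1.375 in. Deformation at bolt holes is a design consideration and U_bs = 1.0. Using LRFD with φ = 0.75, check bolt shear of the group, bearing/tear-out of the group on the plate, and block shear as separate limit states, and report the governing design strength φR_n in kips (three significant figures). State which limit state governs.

Bolt shear: A_b = π·1²/4 = 0.7854 in²; R_n = 68 × 0.7854 × 3 × 1 = 160.2 kips → 0.75 × 160.2 = 120 kips.
Bearing: edge l_c = 0.9375, r_n = 22.85 kips; interior l_c = 2.125, r_n = 48.75 kips; R_n = 22.85 + 2·48.75 = 120.4 kips → 90.3 kips.
Block shear: A_gv = 2.5, A_nv = 1.572, A_nt = 0.2441 in²; R_n = min(0.6F_uA_nv, 0.6F_yA_gv) + U_bs·F_u·A_nt = 77.19 kips → 57.9 kips.
Block shear governs: 57.9 kips.

57.9 kips (block shear governs)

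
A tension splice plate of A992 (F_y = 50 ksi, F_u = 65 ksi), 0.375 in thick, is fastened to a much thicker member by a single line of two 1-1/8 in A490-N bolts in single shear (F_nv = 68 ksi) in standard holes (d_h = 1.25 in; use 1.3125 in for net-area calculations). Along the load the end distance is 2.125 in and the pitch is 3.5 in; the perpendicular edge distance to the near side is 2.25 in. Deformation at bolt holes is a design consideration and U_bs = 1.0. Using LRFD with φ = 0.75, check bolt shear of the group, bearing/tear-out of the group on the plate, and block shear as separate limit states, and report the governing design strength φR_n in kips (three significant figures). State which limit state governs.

69.2 kips (block shear governs)

Bolt shear: A_b = π·1.125²/4 = 0.994 in²; R_n = 68 × 0.994 × 2 × 1 = 135.2 kips → 0.75 × 135.2 = 101 kips.
Bearing: edge l_c = 1.5, r_n = 43.87 kips; interior l_c = 2.25, r_n = 65.81 kips; R_n = 43.87 + 1·65.81 = 109.7 kips → 82.3 kips.
Block shear: A_gv = 2.109, A_nv = 1.371, A_nt = 0.5977 in²; R_n = min(0.6F_uA_nv, 0.6F_yA_gv) + U_bs·F_u·A_nt = 92.32 kips → 69.2 kips.
Block shear governs: 69.2 kips.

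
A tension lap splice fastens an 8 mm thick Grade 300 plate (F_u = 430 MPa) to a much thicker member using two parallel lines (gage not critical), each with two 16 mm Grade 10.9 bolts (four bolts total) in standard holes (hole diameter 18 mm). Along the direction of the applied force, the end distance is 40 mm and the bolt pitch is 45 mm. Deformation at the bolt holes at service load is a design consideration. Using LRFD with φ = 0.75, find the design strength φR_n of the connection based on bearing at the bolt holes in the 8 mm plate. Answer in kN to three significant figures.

359 kN

Per bolt r_n = 1.2 l_c t F_u ≤ 2.4 d t F_u; upper limit = 2.4 × 16 × 8 × 430 / 1000 = 132.1 kN.
Edge bolt: l_c = 40 − 18/2 = 31 mm → 1.2 × 31 × 8 × 430 / 1000 = 128 → r_n = 128 kN.
Interior bolts: l_c = 45 − 18 = 27 mm → 1.2 × 27 × 8 × 430 / 1000 = 111.5 → r_n = 111.5 kN.
R_n = 2 × 128 + 2 × 111.5 = 478.8 kN.
Design strength φR_n = 0.75 × 478.8 = 359 kN.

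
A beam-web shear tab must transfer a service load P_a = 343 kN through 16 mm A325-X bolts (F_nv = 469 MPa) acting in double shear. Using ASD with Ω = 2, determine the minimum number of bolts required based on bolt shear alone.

A_b = π·16²/4 = 201.1 mm².
Per-bolt allowable strength R_n/Ω = 469 × 201.1 × 2 / 1000 / 2 = 94.3 kN.
n ≥ 343 / 94.3 = 3.637 → use 4 bolts.

4 bolts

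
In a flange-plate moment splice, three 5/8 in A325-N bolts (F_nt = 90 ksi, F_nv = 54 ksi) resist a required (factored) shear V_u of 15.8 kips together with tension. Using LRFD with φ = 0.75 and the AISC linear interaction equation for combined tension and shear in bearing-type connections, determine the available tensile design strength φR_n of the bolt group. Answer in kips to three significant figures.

54.4 kips

A_b = π·0.625²/4 = 0.3068 in²; f_rv = 15.8 / (3 × 0.3068) = 17.17 ksi.
F'_nt = 1.3 F_nt − (F_nt / φF_nv) f_rv = 1.3·90 − (90/(0.75·54))·17.17 = 78.85 ksi, capped at F_nt → F'_nt = 78.85 ksi.
R_n = F'_nt · A_b · n = 78.85 × 0.3068 × 3 = 72.57 kips.
Design strength φR_n = 0.75 × 72.57 = 54.4 kips.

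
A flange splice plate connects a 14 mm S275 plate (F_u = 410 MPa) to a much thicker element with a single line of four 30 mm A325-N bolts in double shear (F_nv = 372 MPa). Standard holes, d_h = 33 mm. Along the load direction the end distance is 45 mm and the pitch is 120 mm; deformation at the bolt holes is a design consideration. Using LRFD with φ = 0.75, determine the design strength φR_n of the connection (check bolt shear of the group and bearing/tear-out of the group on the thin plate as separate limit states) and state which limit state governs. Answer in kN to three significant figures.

1080 kN (bearing governs)

Bolt shear: A_b = π·30²/4 = 706.9 mm²; R_n = 372 × 706.9 × 4 × 2 / 1000 = 2104 kN → 0.75 × 2104 = 1580 kN.
Bearing (1.2 l_c t F_u ≤ 2.4 d t F_u): upper limit = 2.4·30·14·410 / 1000 = 413.3 kN.
  Edge l_c = 45 − 33/2 = 28.5 → r_n = 196.3 kN; interior l_c = 120 − 33 = 87 → r_n = 413.3 kN.
  R_n,bearing = 1·196.3 + 3·413.3 = 1436 kN → 0.75 × 1436 = 1080 kN.
Bearing governs: 1080 kN.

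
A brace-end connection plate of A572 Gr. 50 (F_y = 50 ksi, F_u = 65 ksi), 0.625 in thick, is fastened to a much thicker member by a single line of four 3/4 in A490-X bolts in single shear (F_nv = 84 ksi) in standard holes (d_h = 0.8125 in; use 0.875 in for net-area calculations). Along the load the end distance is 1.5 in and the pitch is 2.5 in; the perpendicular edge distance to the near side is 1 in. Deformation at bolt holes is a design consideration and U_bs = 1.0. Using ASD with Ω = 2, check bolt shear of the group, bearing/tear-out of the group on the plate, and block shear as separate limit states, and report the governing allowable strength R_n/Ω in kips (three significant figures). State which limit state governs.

74.2 kips (bolt shear governs)

Bolt shear: A_b = π·0.75²/4 = 0.4418 in²; R_n = 84 × 0.4418 × 4 × 1 = 148.4 kips → 148.4 / 2 = 74.2 kips.
Bearing: edge l_c = 1.094, r_n = 53.32 kips; interior l_c = 1.688, r_n = 73.12 kips; R_n = 53.32 + 3·73.12 = 272.7 kips → 136 kips.
Block shear: A_gv = 5.625, A_nv = 3.711, A_nt = 0.3516 in²; R_n = min(0.6F_uA_nv, 0.6F_yA_gv) + U_bs·F_u·A_nt = 167.6 kips → 83.8 kips.
Bolt shear governs: 74.2 kips.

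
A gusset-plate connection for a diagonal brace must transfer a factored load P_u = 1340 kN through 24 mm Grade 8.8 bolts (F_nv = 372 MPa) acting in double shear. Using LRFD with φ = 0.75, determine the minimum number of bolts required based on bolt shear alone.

6 bolts

A_b = π·24²/4 = 452.4 mm².
Per-bolt design strength φR_n = 0.75 × 372 × 452.4 × 2 / 1000 = 252.4 kN.
n ≥ 1340 / 252.4 = 5.308 → use 6 bolts.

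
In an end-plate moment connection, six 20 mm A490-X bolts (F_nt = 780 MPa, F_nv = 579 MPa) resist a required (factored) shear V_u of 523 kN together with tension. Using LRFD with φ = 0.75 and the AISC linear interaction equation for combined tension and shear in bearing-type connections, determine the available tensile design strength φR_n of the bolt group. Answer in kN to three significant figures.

A_b = π·20²/4 = 314.2 mm²; f_rv = 523 × 1000 / (6 × 314.2) = 277.5 MPa.
F'_nt = 1.3 F_nt − (F_nt / φF_nv) f_rv = 1.3·780 − (780/(0.75·579))·277.5 = 515.6 MPa, capped at F_nt → F'_nt = 515.6 MPa.
R_n = F'_nt · A_b · n = 515.6 × 314.2 × 6 / 1000 = 971.9 kN.
Design strength φR_n = 0.75 × 971.9 = 729 kN.

729 kN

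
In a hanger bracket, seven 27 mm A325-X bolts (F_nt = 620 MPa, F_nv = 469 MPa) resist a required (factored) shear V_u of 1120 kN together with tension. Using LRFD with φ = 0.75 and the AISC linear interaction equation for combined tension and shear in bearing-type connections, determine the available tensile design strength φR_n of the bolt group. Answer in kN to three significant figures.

A_b = π·27²/4 = 572.6 mm²; f_rv = 1120 × 1000 / (7 × 572.6) = 279.4 MPa.
F'_nt = 1.3 F_nt − (F_nt / φF_nv) f_rv = 1.3·620 − (620/(0.75·469))·279.4 = 313.4 MPa, capped at F_nt → F'_nt = 313.4 MPa.
R_n = F'_nt · A_b · n = 313.4 × 572.6 × 7 / 1000 = 1256 kN.
Design strength φR_n = 0.75 × 1256 = 942 kN.

942 kN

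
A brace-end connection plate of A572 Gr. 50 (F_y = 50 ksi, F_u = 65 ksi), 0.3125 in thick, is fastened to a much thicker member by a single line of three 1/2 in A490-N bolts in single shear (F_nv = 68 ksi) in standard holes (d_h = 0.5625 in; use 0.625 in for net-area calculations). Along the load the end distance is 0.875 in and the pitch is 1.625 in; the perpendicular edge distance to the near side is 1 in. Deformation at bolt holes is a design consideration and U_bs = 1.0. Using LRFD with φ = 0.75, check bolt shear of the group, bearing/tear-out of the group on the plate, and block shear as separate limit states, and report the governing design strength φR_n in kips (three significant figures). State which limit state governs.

30 kips (bolt shear governs)

Bolt shear: A_b = π·0.5²/4 = 0.1963 in²; R_n = 68 × 0.1963 × 3 × 1 = 40.06 kips → 0.75 × 40.06 = 30 kips.
Bearing: edge l_c = 0.5938, r_n = 14.47 kips; interior l_c = 1.062, r_n = 24.38 kips; R_n = 14.47 + 2·24.38 = 63.22 kips → 47.4 kips.
Block shear: A_gv = 1.289, A_nv = 0.8008, A_nt = 0.2148 in²; R_n = min(0.6F_uA_nv, 0.6F_yA_gv) + U_bs·F_u·A_nt = 45.2 kips → 33.9 kips.
Bolt shear governs: 30 kips.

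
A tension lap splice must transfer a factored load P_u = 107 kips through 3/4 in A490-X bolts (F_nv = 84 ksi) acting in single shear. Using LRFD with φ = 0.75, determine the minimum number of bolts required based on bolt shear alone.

A_b = π·0.75²/4 = 0.4418 in².
Per-bolt design strength φR_n = 0.75 × 84 × 0.4418 × 1 = 27.83 kips.
n ≥ 107 / 27.83 = 3.844 → use 4 bolts.

4 bolts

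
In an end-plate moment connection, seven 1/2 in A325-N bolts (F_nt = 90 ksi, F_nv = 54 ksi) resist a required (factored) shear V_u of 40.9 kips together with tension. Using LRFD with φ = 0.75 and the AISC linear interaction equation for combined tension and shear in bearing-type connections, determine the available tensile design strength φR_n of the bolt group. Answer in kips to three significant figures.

A_b = π·0.5²/4 = 0.1963 in²; f_rv = 40.9 / (7 × 0.1963) = 29.76 ksi.
F'_nt = 1.3 F_nt − (F_nt / φF_nv) f_rv = 1.3·90 − (90/(0.75·54))·29.76 = 50.87 ksi, capped at F_nt → F'_nt = 50.87 ksi.
R_n = F'_nt · A_b · n = 50.87 × 0.1963 × 7 = 69.92 kips.
Design strength φR_n = 0.75 × 69.92 = 52.4 kips.

52.4 kips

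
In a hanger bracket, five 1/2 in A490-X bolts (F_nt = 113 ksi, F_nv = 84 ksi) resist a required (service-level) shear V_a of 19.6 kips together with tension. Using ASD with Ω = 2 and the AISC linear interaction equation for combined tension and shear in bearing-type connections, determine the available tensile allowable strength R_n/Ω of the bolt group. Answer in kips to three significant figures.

45.7 kips

A_b = π·0.5²/4 = 0.1963 in²; f_rv = 19.6 / (5 × 0.1963) = 19.96 ksi.
F'_nt = 1.3 F_nt − (Ω F_nt / F_nv) f_rv = 1.3·113 − (2·113/84)·19.96 = 93.19 ksi, capped at F_nt → F'_nt = 93.19 ksi.
R_n = F'_nt · A_b · n = 93.19 × 0.1963 × 5 = 91.49 kips.
Allowable strength R_n/Ω = 91.49 / 2 = 45.7 kips.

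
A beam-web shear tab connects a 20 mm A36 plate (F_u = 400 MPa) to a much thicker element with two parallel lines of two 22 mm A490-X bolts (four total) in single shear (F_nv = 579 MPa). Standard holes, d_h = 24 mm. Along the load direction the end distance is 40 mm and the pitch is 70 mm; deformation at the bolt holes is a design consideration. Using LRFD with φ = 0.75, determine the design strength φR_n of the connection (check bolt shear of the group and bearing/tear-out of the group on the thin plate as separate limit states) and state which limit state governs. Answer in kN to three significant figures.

Bolt shear: A_b = π·22²/4 = 380.1 mm²; R_n = 579 × 380.1 × 4 × 1 / 1000 = 880.4 kN → 0.75 × 880.4 = 660 kN.
Bearing (1.2 l_c t F_u ≤ 2.4 d t F_u): upper limit = 2.4·22·20·400 / 1000 = 422.4 kN.
  Edge l_c = 40 − 24/2 = 28 → r_n = 268.8 kN; interior l_c = 70 − 24 = 46 → r_n = 422.4 kN.
  R_n,bearing = 2·268.8 + 2·422.4 = 1382 kN → 0.75 × 1382 = 1040 kN.
Bolt shear governs: 660 kN.

660 kN (bolt shear governs)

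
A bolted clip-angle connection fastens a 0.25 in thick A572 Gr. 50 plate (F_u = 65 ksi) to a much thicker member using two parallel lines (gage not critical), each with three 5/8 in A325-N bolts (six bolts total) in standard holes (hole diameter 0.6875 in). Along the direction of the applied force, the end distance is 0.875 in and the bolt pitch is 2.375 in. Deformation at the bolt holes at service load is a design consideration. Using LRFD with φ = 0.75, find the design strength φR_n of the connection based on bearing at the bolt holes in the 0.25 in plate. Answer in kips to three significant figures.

Per bolt r_n = 1.2 l_c t F_u ≤ 2.4 d t F_u; upper limit = 2.4 × 0.625 × 0.25 × 65 = 24.38 kips.
Edge bolt: l_c = 0.875 − 0.6875/2 = 0.5312 in → 1.2 × 0.5312 × 0.25 × 65 = 10.36 → r_n = 10.36 kips.
Interior bolts: l_c = 2.375 − 0.6875 = 1.688 in → 1.2 × 1.688 × 0.25 × 65 = 32.91 → r_n = 24.38 kips.
R_n = 2 × 10.36 + 4 × 24.38 = 118.2 kips.
Design strength φR_n = 0.75 × 118.2 = 88.7 kips.

88.7 kips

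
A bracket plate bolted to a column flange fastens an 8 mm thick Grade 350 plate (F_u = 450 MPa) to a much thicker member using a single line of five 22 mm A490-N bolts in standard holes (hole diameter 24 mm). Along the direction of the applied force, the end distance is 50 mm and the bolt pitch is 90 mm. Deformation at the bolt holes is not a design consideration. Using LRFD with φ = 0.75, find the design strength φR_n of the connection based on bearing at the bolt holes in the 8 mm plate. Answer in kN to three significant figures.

Per bolt r_n = 1.5 l_c t F_u ≤ 3.0 d t F_u; upper limit = 3.0 × 22 × 8 × 450 / 1000 = 237.6 kN.
Edge bolt: l_c = 50 − 24/2 = 38 mm → 1.5 × 38 × 8 × 450 / 1000 = 205.2 → r_n = 205.2 kN.
Interior bolts: l_c = 90 − 24 = 66 mm → 1.5 × 66 × 8 × 450 / 1000 = 356.4 → r_n = 237.6 kN.
R_n = 1 × 205.2 + 4 × 237.6 = 1156 kN.
Design strength φR_n = 0.75 × 1156 = 867 kN.

867 kN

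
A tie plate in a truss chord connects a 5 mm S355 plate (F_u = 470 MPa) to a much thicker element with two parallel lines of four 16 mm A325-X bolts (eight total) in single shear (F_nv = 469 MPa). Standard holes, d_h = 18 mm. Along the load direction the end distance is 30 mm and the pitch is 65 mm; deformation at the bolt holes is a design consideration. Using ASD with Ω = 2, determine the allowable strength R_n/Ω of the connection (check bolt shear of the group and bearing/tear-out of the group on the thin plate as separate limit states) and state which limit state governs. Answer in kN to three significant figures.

330 kN (bearing governs)

Bolt shear: A_b = π·16²/4 = 201.1 mm²; R_n = 469 × 201.1 × 8 × 1 / 1000 = 754.4 kN → 754.4 / 2 = 377 kN.
Bearing (1.2 l_c t F_u ≤ 2.4 d t F_u): upper limit = 2.4·16·5·470 / 1000 = 90.24 kN.
  Edge l_c = 30 − 18/2 = 21 → r_n = 59.22 kN; interior l_c = 65 − 18 = 47 → r_n = 90.24 kN.
  R_n,bearing = 2·59.22 + 6·90.24 = 659.9 kN → 659.9 / 2 = 330 kN.
Bearing governs: 330 kN.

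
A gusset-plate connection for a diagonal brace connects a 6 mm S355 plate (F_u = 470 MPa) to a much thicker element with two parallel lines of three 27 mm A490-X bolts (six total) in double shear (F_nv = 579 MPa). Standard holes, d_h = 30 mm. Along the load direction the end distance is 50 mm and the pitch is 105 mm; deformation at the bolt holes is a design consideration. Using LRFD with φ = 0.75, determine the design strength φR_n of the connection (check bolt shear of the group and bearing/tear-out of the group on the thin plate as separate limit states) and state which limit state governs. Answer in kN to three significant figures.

726 kN (bearing governs)

Bolt shear: A_b = π·27²/4 = 572.6 mm²; R_n = 579 × 572.6 × 6 × 2 / 1000 = 3978 kN → 0.75 × 3978 = 2980 kN.
Bearing (1.2 l_c t F_u ≤ 2.4 d t F_u): upper limit = 2.4·27·6·470 / 1000 = 182.7 kN.
  Edge l_c = 50 − 30/2 = 35 → r_n = 118.4 kN; interior l_c = 105 − 30 = 75 → r_n = 182.7 kN.
  R_n,bearing = 2·118.4 + 4·182.7 = 967.8 kN → 0.75 × 967.8 = 726 kN.
Bearing governs: 726 kN.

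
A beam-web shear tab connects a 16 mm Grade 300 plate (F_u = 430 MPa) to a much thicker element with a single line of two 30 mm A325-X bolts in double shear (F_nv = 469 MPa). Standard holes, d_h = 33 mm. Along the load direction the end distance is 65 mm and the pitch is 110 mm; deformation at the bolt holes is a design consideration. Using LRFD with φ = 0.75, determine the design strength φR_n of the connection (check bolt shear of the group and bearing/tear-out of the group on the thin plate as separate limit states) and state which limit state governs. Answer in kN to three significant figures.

Bolt shear: A_b = π·30²/4 = 706.9 mm²; R_n = 469 × 706.9 × 2 × 2 / 1000 = 1326 kN → 0.75 × 1326 = 995 kN.
Bearing (1.2 l_c t F_u ≤ 2.4 d t F_u): upper limit = 2.4·30·16·430 / 1000 = 495.4 kN.
  Edge l_c = 65 − 33/2 = 48.5 → r_n = 400.4 kN; interior l_c = 110 − 33 = 77 → r_n = 495.4 kN.
  R_n,bearing = 1·400.4 + 1·495.4 = 895.8 kN → 0.75 × 895.8 = 672 kN.
Bearing governs: 672 kN.

672 kN (bearing governs)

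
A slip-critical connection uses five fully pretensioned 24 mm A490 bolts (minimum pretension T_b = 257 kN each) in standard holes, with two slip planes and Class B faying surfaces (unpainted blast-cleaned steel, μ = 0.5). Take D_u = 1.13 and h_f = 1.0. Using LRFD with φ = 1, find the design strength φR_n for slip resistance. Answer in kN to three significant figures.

1450 kN

R_n = μ · D_u · h_f · T_b · n_s · n_b = 0.5 × 1.13 × 1.0 × 257 × 2 × 5 = 1452 kN.
Design strength φR_n = 1 × 1452 = 1450 kN.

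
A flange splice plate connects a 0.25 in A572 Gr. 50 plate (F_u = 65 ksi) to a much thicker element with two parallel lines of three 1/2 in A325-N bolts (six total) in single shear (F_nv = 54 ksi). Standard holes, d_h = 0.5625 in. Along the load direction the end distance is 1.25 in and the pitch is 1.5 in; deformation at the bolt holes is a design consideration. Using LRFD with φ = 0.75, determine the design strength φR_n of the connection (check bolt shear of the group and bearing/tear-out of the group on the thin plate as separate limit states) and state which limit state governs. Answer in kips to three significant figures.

Bolt shear: A_b = π·0.5²/4 = 0.1963 in²; R_n = 54 × 0.1963 × 6 × 1 = 63.62 kips → 0.75 × 63.62 = 47.7 kips.
Bearing (1.2 l_c t F_u ≤ 2.4 d t F_u): upper limit = 2.4·0.5·0.25·65 = 19.5 kips.
  Edge l_c = 1.25 − 0.5625/2 = 0.9688 → r_n = 18.89 kips; interior l_c = 1.5 − 0.5625 = 0.9375 → r_n = 18.28 kips.
  R_n,bearing = 2·18.89 + 4·18.28 = 110.9 kips → 0.75 × 110.9 = 83.2 kips.
Bolt shear governs: 47.7 kips.

47.7 kips (bolt shear governs)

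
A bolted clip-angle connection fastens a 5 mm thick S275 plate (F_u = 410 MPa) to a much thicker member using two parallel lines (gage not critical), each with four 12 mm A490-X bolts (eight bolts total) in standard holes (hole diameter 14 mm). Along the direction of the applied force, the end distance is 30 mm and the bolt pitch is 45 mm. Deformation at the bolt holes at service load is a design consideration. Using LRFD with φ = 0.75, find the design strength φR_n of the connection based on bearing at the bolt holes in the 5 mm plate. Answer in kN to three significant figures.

Per bolt r_n = 1.2 l_c t F_u ≤ 2.4 d t F_u; upper limit = 2.4 × 12 × 5 × 410 / 1000 = 59.04 kN.
Edge bolt: l_c = 30 − 14/2 = 23 mm → 1.2 × 23 × 5 × 410 / 1000 = 56.58 → r_n = 56.58 kN.
Interior bolts: l_c = 45 − 14 = 31 mm → 1.2 × 31 × 5 × 410 / 1000 = 76.26 → r_n = 59.04 kN.
R_n = 2 × 56.58 + 6 × 59.04 = 467.4 kN.
Design strength φR_n = 0.75 × 467.4 = 351 kN.

351 kN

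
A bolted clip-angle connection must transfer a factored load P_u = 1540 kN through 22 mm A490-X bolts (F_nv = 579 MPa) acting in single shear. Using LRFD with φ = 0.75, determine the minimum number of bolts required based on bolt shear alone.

A_b = π·22²/4 = 380.1 mm².
Per-bolt design strength φR_n = 0.75 × 579 × 380.1 × 1 / 1000 = 165.1 kN.
n ≥ 1540 / 165.1 = 9.329 → use 10 bolts.

10 bolts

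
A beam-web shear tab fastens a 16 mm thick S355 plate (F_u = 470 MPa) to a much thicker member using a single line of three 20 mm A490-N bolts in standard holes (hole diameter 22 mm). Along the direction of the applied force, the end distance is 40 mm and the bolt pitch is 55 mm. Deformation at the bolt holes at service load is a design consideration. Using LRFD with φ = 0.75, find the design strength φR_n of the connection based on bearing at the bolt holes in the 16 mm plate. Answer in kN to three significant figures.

Per bolt r_n = 1.2 l_c t F_u ≤ 2.4 d t F_u; upper limit = 2.4 × 20 × 16 × 470 / 1000 = 361 kN.
Edge bolt: l_c = 40 − 22/2 = 29 mm → 1.2 × 29 × 16 × 470 / 1000 = 261.7 → r_n = 261.7 kN.
Interior bolts: l_c = 55 − 22 = 33 mm → 1.2 × 33 × 16 × 470 / 1000 = 297.8 → r_n = 297.8 kN.
R_n = 1 × 261.7 + 2 × 297.8 = 857.3 kN.
Design strength φR_n = 0.75 × 857.3 = 643 kN.

643 kN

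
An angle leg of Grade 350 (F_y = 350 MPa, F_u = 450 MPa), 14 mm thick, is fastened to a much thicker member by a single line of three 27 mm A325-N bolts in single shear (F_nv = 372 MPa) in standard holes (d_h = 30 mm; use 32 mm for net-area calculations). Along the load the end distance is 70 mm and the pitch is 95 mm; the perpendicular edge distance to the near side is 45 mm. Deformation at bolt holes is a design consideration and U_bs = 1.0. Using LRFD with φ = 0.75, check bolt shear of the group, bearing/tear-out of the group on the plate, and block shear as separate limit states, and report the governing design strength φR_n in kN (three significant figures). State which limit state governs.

479 kN (bolt shear governs)

Bolt shear: A_b = π·27²/4 = 572.6 mm²; R_n = 372 × 572.6 × 3 × 1 / 1000 = 639 kN → 0.75 × 639 = 479 kN.
Bearing: edge l_c = 55, r_n = 408.2 kN; interior l_c = 65, r_n = 408.2 kN; R_n = 408.2 + 2·408.2 = 1225 kN → 919 kN.
Block shear: A_gv = 3640, A_nv = 2520, A_nt = 406 mm²; R_n = min(0.6F_uA_nv, 0.6F_yA_gv) + U_bs·F_u·A_nt = 863.1 kN → 647 kN.
Bolt shear governs: 479 kN.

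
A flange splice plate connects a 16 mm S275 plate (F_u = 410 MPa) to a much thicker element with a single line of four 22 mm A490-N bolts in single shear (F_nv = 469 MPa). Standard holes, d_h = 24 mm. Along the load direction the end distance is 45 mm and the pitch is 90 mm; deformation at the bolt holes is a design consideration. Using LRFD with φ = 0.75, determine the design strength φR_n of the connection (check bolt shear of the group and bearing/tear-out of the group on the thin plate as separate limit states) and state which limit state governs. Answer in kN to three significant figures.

535 kN (bolt shear governs)

Bolt shear: A_b = π·22²/4 = 380.1 mm²; R_n = 469 × 380.1 × 4 × 1 / 1000 = 713.1 kN → 0.75 × 713.1 = 535 kN.
Bearing (1.2 l_c t F_u ≤ 2.4 d t F_u): upper limit = 2.4·22·16·410 / 1000 = 346.4 kN.
  Edge l_c = 45 − 24/2 = 33 → r_n = 259.8 kN; interior l_c = 90 − 24 = 66 → r_n = 346.4 kN.
  R_n,bearing = 1·259.8 + 3·346.4 = 1299 kN → 0.75 × 1299 = 974 kN.
Bolt shear governs: 535 kN.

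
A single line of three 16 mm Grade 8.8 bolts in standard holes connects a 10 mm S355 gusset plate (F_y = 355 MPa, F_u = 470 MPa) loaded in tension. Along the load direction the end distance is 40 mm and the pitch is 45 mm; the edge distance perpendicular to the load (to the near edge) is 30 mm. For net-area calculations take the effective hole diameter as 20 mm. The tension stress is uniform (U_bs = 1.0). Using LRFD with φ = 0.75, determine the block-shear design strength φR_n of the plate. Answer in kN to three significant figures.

Shear plane L_v = 40 + 2·45 = 130 mm; A_gv = 130 × 10 = 1300 mm².
A_nv = (130 − 2.5·20) × 10 = 800 mm².
A_nt = (30 − 0.5·20) × 10 = 200 mm².
0.6 F_u A_nv = 225.6 kN; 0.6 F_y A_gv = 276.9 kN → shear rupture governs the shear term.
R_n = 225.6 + 1.0 × 470 × 200 / 1000 = 319.6 kN.
Design strength φR_n = 0.75 × 319.6 = 240 kN.

240 kN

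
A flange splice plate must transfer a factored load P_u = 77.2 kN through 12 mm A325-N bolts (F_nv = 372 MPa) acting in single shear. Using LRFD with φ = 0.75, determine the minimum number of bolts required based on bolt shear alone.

A_b = π·12²/4 = 113.1 mm².
Per-bolt design strength φR_n = 0.75 × 372 × 113.1 × 1 / 1000 = 31.55 kN.
n ≥ 77.2 / 31.55 = 2.447 → use 3 bolts.

3 bolts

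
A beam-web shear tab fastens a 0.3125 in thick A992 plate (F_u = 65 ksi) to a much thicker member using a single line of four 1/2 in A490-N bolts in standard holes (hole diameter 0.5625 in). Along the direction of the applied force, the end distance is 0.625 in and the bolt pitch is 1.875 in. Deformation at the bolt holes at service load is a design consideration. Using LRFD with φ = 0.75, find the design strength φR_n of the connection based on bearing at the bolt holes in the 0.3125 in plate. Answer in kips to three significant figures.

Per bolt r_n = 1.2 l_c t F_u ≤ 2.4 d t F_u; upper limit = 2.4 × 0.5 × 0.3125 × 65 = 24.38 kips.
Edge bolt: l_c = 0.625 − 0.5625/2 = 0.3438 in → 1.2 × 0.3438 × 0.3125 × 65 = 8.379 → r_n = 8.379 kips.
Interior bolts: l_c = 1.875 − 0.5625 = 1.312 in → 1.2 × 1.312 × 0.3125 × 65 = 31.99 → r_n = 24.38 kips.
R_n = 1 × 8.379 + 3 × 24.38 = 81.5 kips.
Design strength φR_n = 0.75 × 81.5 = 61.1 kips.

61.1 kips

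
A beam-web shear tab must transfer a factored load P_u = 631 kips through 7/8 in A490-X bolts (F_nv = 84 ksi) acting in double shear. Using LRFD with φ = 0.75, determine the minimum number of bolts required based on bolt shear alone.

A_b = π·0.875²/4 = 0.6013 in².
Per-bolt design strength φR_n = 0.75 × 84 × 0.6013 × 2 = 75.77 kips.
n ≥ 631 / 75.77 = 8.328 → use 9 bolts.

9 bolts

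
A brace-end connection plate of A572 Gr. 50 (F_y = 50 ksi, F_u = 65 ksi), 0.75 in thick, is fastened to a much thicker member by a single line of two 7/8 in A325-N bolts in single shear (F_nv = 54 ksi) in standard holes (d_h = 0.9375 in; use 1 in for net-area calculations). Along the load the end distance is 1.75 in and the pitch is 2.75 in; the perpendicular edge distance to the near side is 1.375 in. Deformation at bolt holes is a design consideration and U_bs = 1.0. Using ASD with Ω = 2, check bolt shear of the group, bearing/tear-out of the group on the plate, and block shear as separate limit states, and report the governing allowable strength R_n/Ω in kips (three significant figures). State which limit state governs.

32.5 kips (bolt shear governs)

Bolt shear: A_b = π·0.875²/4 = 0.6013 in²; R_n = 54 × 0.6013 × 2 × 1 = 64.94 kips → 64.94 / 2 = 32.5 kips.
Bearing: edge l_c = 1.281, r_n = 74.95 kips; interior l_c = 1.812, r_n = 102.4 kips; R_n = 74.95 + 1·102.4 = 177.3 kips → 88.7 kips.
Block shear: A_gv = 3.375, A_nv = 2.25, A_nt = 0.6562 in²; R_n = min(0.6F_uA_nv, 0.6F_yA_gv) + U_bs·F_u·A_nt = 130.4 kips → 65.2 kips.
Bolt shear governs: 32.5 kips.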